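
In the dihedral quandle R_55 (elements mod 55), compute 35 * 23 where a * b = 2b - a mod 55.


35 * 23 = 2*23 - 35 mod 55
= 46 - 35 mod 55
= 11 mod 55 = 11

11


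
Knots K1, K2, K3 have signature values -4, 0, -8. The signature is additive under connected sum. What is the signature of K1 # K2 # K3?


The signature is additive under connected sum.
signature(K1 # K2 # K3) = (-4) + (0) + (-8)
= -12

-12


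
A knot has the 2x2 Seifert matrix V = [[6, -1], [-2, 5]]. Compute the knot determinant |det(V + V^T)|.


Step 1: Form V + V^T where V = [[6, -1], [-2, 5]]
  V^T = [[6, -2], [-1, 5]]
  V + V^T = [[12, -3], [-3, 10]]
Step 2: det(V + V^T) = 12*10 - (-3)*(-3)
  = 120 - 9 = 111
Step 3: Knot determinant = |det(V + V^T)| = |111| = 111

111


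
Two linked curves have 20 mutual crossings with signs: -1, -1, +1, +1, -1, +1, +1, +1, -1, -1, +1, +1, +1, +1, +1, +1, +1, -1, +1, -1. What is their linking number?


Step 1: Count positive crossings: 13
Step 2: Count negative crossings: 7
Step 3: Sum of signs = 13 - 7 = 6
Step 4: Linking number = sum/2 = 6/2 = 3

3


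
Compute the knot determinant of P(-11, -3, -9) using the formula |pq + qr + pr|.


Step 1: Compute pq + qr + pr.
pq = (-11)*(-3) = 33
qr = (-3)*(-9) = 27
pr = (-11)*(-9) = 99
pq + qr + pr = 33 + 27 + 99 = 159
Step 2: Take absolute value.
det(P(-11,-3,-9)) = |159| = 159

159


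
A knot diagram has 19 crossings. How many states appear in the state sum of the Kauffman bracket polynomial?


Each crossing contributes 2 choices (A-smoothing or B-smoothing).
Total states = 2^19 = 524288

524288


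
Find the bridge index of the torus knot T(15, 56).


The bridge number of T(p,q) is min(p,q).
min(15, 56) = 15

15


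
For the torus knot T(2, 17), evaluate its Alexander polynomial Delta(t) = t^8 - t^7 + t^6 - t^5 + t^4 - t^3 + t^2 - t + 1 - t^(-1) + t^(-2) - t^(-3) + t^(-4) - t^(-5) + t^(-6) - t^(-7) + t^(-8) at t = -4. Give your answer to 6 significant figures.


Substituting t = -4 into Delta(t) = t^8 - t^7 + t^6 - t^5 + t^4 - t^3 + t^2 - t + 1 - t^(-1) + t^(-2) - t^(-3) + t^(-4) - t^(-5) + t^(-6) - t^(-7) + t^(-8):
Term values: (65536) + (16384) + (4096) + (1024) + (256) + (64) + (16) + (4) + (1) + (0.25) + (0.0625) + (0.015625) + (0.00390625) + (0.000976562) + (0.000244141) + (6.10352e-05) + (1.52588e-05)
Sum = 87381.33333
Rounded to 6 significant figures: 87381.3

87381.3


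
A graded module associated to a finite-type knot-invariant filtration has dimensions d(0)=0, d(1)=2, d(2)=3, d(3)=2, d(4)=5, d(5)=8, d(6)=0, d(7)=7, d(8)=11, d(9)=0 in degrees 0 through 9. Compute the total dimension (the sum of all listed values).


Total dimension = d(0) + d(1) + ... + d(9)
= 0 + 2 + 3 + 2 + 5 + 8 + 0 + 7 + 11 + 0
= 38

38


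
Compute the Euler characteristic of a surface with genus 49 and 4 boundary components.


chi = 2 - 2g - b
= 2 - 2*49 - 4
= 2 - 98 - 4 = -100

-100


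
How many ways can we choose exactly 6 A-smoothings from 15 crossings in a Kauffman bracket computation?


We choose which 6 of 15 crossings get A-smoothings.
C(15, 6) = 15! / (6! * 9!)
= 5005

5005


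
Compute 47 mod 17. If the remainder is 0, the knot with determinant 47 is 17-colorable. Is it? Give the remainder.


Step 1: A knot is p-colorable if and only if p divides its determinant.
Step 2: Compute 47 mod 17.
47 = 2 * 17 + 13
Step 3: 47 mod 17 = 13
Step 4: The knot is 17-colorable: no

13


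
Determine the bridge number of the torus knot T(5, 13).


The bridge number of T(p,q) is min(p,q).
min(5, 13) = 5

5


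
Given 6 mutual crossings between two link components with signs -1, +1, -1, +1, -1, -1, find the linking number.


Step 1: Count positive crossings: 2
Step 2: Count negative crossings: 4
Step 3: Sum of signs = 2 - 4 = -2
Step 4: Linking number = sum/2 = -2/2 = -1

-1


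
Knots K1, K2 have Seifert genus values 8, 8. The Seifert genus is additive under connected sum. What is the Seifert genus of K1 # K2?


The Seifert genus is additive under connected sum.
Seifert genus(K1 # K2) = (8) + (8)
= 16

16


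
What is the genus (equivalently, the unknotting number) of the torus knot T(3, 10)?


For a torus knot T(p,q), both the unknotting number and genus equal (p-1)(q-1)/2.
= (3-1)(10-1)/2
= 2*9/2
= 18/2 = 9

9


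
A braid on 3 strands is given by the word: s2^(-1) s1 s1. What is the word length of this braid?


The word length counts the number of generators (including inverses).
Listing each generator: s2^(-1), s1, s1
There are 3 generators in this braid word.

3


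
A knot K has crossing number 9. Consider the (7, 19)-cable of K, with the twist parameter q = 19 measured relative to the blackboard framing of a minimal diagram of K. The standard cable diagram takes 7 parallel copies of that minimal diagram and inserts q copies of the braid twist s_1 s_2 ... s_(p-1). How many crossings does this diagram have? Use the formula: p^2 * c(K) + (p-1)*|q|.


Step 1: Each of the c(K) crossings of the companion diagram becomes p*p = p^2 crossings among the p parallel strands, and each of the |q| twists s_1 s_2 ... s_(p-1) adds (p-1) crossings.
  Crossings = p^2 * c(K) + (p-1)*|q|
Step 2: = 7^2 * 9 + (7-1)*19
Step 3: = 49*9 + 6*19
Step 4: = 441 + 114 = 555

555


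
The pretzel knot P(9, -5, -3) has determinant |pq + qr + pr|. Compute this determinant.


Step 1: Compute pq + qr + pr.
pq = 9*(-5) = -45
qr = (-5)*(-3) = 15
pr = 9*(-3) = -27
pq + qr + pr = -45 + 15 + (-27) = -57
Step 2: Take absolute value.
det(P(9,-5,-3)) = |-57| = 57

57


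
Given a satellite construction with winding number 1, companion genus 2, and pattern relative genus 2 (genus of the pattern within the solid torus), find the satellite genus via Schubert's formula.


Schubert: g(satellite) = g_rel(pattern) + |winding| * g(companion),
where g_rel(pattern) is the genus of the pattern relative to the solid torus.
= 2 + 1 * 2
= 2 + 2 = 4

4


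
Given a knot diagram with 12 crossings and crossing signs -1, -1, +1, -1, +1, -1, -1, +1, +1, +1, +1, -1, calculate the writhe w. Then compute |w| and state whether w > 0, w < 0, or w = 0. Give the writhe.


Step 1: Count positive crossings (+1).
Positive crossings: 6
Step 2: Count negative crossings (-1).
Negative crossings: 6
Step 3: Writhe = (positive) - (negative)
w = 6 - 6 = 0
Step 4: |w| = 0, and w is zero

0


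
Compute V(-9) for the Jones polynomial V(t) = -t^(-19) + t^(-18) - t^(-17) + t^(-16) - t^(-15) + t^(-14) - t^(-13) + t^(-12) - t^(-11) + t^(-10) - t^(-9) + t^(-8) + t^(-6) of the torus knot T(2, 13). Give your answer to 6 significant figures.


Substituting t = -9 into V(t) = -t^(-19) + t^(-18) - t^(-17) + t^(-16) - t^(-15) + t^(-14) - t^(-13) + t^(-12) - t^(-11) + t^(-10) - t^(-9) + t^(-8) + t^(-6):
  (-)t^(-19) = 7.40274e-19
  (+)t^(-18) = 6.66246e-18
  (-)t^(-17) = 5.99622e-17
  (+)t^(-16) = 5.3966e-16
  (-)t^(-15) = 4.85694e-15
  (+)t^(-14) = 4.37124e-14
  (-)t^(-13) = 3.93412e-13
  (+)t^(-12) = 3.54071e-12
  (-)t^(-11) = 3.18664e-11
  (+)t^(-10) = 2.86797e-10
  (-)t^(-9) = 2.58117e-09
  (+)t^(-8) = 2.32306e-08
  (+)t^(-6) = 1.88168e-06
Sum = (7.40274e-19) + (6.66246e-18) + (5.99622e-17) + (5.3966e-16) + (4.85694e-15) + (4.37124e-14) + (3.93412e-13) + (3.54071e-12) + (3.18664e-11) + (2.86797e-10) + (2.58117e-09) + (2.32306e-08) + (1.88168e-06)
= 1.907810818e-06
Rounded to 6 significant figures: 1.90781e-06

1.90781e-06


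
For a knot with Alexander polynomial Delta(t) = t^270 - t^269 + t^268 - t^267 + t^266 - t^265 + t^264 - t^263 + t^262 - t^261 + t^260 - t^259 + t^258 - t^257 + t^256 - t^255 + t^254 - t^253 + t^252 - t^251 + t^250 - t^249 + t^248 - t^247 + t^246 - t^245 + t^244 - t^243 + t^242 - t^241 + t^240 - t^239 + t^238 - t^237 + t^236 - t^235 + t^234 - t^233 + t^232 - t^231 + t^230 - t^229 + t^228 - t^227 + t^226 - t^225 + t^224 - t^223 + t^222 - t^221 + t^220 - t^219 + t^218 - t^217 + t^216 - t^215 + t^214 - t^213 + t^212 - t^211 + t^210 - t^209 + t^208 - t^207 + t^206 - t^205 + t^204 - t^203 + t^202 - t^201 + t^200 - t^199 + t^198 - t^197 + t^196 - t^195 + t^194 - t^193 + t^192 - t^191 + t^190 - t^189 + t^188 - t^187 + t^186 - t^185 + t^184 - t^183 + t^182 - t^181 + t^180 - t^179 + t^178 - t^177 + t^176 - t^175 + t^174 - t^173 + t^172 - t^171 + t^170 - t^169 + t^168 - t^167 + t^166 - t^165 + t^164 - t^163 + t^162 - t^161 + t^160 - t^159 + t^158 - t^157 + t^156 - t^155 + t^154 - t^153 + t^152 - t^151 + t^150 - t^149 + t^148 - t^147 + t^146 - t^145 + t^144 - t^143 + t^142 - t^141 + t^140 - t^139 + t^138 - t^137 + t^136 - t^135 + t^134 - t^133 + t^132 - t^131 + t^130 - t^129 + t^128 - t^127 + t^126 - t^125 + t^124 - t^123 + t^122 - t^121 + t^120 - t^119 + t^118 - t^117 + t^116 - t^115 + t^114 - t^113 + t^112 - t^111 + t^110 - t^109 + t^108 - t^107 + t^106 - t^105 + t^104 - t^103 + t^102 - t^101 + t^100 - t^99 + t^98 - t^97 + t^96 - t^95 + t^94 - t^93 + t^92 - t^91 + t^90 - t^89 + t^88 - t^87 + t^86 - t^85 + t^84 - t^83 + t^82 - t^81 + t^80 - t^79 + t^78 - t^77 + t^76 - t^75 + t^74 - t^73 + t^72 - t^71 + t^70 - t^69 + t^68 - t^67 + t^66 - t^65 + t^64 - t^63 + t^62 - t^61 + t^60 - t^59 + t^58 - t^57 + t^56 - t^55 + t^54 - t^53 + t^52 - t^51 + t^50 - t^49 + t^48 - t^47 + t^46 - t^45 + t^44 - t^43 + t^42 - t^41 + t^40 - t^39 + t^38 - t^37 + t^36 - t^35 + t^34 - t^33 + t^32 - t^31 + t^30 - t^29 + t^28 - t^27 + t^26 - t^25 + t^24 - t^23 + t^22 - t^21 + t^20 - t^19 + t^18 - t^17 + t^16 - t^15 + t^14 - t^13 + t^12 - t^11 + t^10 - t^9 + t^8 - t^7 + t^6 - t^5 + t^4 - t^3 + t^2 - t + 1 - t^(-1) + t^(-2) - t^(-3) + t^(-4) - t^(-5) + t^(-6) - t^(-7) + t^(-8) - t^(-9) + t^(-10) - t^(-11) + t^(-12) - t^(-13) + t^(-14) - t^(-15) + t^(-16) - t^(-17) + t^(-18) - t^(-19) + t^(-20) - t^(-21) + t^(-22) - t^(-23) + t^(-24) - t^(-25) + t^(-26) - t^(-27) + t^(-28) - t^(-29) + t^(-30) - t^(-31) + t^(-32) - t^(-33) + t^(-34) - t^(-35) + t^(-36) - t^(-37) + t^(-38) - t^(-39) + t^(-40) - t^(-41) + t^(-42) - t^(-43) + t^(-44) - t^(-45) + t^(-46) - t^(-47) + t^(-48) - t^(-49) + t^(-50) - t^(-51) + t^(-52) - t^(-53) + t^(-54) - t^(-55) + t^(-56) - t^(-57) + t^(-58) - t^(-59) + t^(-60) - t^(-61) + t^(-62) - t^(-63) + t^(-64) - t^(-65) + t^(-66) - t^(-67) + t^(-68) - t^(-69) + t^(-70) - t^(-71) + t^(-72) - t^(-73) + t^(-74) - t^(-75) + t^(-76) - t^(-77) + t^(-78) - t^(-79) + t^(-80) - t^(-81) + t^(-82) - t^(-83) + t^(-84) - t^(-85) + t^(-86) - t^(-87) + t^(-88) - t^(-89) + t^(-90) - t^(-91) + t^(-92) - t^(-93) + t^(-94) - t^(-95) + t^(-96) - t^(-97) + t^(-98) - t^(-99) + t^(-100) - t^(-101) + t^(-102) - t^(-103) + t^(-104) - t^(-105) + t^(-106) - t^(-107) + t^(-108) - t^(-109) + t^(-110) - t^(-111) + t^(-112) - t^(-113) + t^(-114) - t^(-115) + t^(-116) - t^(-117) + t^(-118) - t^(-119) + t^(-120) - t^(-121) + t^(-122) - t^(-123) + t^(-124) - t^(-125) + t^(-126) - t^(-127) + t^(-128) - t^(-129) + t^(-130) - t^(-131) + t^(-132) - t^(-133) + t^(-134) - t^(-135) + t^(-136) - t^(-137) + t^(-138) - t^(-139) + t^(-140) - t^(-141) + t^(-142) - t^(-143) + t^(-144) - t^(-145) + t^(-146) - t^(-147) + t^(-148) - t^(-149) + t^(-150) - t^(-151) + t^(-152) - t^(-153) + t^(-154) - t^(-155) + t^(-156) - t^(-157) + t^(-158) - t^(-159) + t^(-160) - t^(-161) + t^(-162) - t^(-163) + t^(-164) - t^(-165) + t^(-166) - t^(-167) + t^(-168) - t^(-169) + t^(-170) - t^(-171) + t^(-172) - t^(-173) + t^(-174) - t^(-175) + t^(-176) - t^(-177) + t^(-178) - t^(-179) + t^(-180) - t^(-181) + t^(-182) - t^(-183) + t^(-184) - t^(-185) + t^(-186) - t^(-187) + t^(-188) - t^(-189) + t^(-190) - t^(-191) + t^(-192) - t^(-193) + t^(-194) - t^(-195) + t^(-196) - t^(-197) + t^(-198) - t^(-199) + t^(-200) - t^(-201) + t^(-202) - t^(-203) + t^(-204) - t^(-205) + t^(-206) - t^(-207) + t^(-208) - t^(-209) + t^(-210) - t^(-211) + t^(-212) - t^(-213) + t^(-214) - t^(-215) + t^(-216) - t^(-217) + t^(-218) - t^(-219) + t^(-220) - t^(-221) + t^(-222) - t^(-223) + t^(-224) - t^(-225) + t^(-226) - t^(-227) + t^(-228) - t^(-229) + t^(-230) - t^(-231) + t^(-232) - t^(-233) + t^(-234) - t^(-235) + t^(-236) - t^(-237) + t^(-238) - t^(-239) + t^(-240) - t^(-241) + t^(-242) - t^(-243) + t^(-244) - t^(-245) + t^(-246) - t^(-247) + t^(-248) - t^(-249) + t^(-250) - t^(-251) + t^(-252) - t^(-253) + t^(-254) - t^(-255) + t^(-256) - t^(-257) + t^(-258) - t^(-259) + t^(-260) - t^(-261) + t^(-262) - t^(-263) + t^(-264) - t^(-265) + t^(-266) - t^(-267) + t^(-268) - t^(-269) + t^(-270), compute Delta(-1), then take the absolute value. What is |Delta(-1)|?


Step 1: The polynomial has 541 terms with alternating signs, exponents from 270 down to -270.
Step 2: Substitute t = -1. The i-th term has coefficient (-1)^i and exponent (m-i),
  so its value is (-1)^i * (-1)^(m-i) = (-1)^m = 1 for every i.
Step 3: All 541 terms equal 1, so Delta(-1) = 541 * (1) = 541
Step 4: |Delta(-1)| = 541

541


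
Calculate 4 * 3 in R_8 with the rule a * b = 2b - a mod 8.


4 * 3 = 2*3 - 4 mod 8
= 6 - 4 mod 8
= 2 mod 8 = 2

2


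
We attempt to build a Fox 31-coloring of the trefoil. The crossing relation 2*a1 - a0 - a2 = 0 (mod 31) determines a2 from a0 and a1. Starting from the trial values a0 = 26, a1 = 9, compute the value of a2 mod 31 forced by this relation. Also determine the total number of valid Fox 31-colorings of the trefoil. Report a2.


Step 1: Apply the given crossing relation 2*a1 - a0 - a2 = 0 (mod 31).
  a2 = 2*a1 - a0 mod 31
  a2 = 2*9 - 26 mod 31
  a2 = 18 - 26 mod 31
  a2 = -8 mod 31 = 23
Step 2: The trefoil has determinant 3.
  Number of Fox p-colorings (p prime) is p^2 if p = 3, else p.
  Since 31 does not divide 3, only trivial (constant) colorings exist.
  (So the trial a0 = 26, a1 = 9 with a0 != a1 does NOT extend to a valid coloring of the whole trefoil: the other two crossing relations require 3*(a1 - a0) = 0 (mod 31), which fails.)
  Total colorings = 31
Step 3: a2 = 23, total Fox 31-colorings = 31

23


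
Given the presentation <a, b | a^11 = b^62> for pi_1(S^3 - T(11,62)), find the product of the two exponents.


The relation is a^11 = b^62.
Product of exponents = 11 * 62
= 682

682


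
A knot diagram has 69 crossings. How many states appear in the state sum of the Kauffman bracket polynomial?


Each crossing contributes 2 choices (A-smoothing or B-smoothing).
Total states = 2^69 = 590295810358705651712

590295810358705651712


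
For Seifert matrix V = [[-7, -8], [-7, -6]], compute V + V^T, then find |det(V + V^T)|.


Step 1: Form V + V^T where V = [[-7, -8], [-7, -6]]
  V^T = [[-7, -7], [-8, -6]]
  V + V^T = [[-14, -15], [-15, -12]]
Step 2: det(V + V^T) = (-14)*(-12) - (-15)*(-15)
  = 168 - 225 = -57
Step 3: Knot determinant = |det(V + V^T)| = |-57| = 57

57


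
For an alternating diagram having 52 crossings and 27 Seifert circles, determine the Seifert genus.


For alternating knots, g = (c - s + 1)/2.
= (52 - 27 + 1)/2
= 26/2 = 13

13


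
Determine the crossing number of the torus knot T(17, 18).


For a torus knot T(p, q) with gcd(p,q)=1,
the crossing number is min(p*(q-1), q*(p-1)).
p*(q-1) = 17*17 = 289
q*(p-1) = 18*16 = 288
min(289, 288) = 288

288


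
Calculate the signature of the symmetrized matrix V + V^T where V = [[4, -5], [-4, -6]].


Step 1: V + V^T = [[8, -9], [-9, -12]]
Step 2: trace = -4, det = -177
Step 3: Discriminant = (-4)^2 - 4*(-177) = 724
Step 4: Eigenvalues: 11.4536, -15.4536
Step 5: Signature = (# positive eigenvalues) - (# negative eigenvalues) = 0

0


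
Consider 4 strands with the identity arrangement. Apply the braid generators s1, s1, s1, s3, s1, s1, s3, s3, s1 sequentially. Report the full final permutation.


Starting with identity [1, 2, 3, 4].
Apply generators in sequence:
  After s1: [2, 1, 3, 4]
  After s1: [1, 2, 3, 4]
  After s1: [2, 1, 3, 4]
  After s3: [2, 1, 4, 3]
  After s1: [1, 2, 4, 3]
  After s1: [2, 1, 4, 3]
  After s3: [2, 1, 3, 4]
  After s3: [2, 1, 4, 3]
  After s1: [1, 2, 4, 3]
Final permutation: [1, 2, 4, 3]

[1, 2, 4, 3]


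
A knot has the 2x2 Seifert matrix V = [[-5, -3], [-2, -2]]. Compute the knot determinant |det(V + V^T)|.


Step 1: Form V + V^T where V = [[-5, -3], [-2, -2]]
  V^T = [[-5, -2], [-3, -2]]
  V + V^T = [[-10, -5], [-5, -4]]
Step 2: det(V + V^T) = (-10)*(-4) - (-5)*(-5)
  = 40 - 25 = 15
Step 3: Knot determinant = |det(V + V^T)| = |15| = 15

15


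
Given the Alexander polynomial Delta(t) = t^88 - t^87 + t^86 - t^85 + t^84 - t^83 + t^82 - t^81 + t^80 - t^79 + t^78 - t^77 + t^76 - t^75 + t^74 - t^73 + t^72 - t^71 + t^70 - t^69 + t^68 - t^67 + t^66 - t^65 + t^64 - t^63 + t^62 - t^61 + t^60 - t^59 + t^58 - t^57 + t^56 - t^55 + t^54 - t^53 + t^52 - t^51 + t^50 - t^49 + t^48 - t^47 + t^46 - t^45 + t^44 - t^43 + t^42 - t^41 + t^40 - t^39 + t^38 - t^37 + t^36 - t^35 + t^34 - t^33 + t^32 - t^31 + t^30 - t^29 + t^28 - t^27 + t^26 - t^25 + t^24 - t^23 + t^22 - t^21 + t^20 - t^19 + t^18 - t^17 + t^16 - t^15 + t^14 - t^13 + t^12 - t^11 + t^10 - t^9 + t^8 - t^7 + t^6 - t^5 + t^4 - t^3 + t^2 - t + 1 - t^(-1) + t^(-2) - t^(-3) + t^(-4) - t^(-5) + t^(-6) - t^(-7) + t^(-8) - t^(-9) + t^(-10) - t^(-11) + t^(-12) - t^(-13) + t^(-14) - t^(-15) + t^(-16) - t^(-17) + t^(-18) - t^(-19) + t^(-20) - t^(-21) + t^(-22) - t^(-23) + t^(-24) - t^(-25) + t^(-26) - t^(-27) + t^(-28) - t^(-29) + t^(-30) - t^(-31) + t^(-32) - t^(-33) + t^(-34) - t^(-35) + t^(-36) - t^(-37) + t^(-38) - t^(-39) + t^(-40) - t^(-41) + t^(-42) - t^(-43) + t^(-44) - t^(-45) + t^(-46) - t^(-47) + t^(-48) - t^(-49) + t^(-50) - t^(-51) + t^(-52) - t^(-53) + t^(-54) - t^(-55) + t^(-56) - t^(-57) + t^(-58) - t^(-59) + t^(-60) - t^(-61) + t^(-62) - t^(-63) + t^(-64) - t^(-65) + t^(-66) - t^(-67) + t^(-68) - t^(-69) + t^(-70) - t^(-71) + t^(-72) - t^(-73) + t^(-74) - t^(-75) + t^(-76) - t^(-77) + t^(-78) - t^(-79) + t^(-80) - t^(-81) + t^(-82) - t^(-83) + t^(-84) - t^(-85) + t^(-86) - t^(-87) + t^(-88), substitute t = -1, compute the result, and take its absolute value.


Step 1: The polynomial has 177 terms with alternating signs, exponents from 88 down to -88.
Step 2: Substitute t = -1. The i-th term has coefficient (-1)^i and exponent (m-i),
  so its value is (-1)^i * (-1)^(m-i) = (-1)^m = 1 for every i.
Step 3: All 177 terms equal 1, so Delta(-1) = 177 * (1) = 177
Step 4: |Delta(-1)| = 177

177


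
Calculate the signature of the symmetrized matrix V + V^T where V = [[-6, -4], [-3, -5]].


Step 1: V + V^T = [[-12, -7], [-7, -10]]
Step 2: trace = -22, det = 71
Step 3: Discriminant = (-22)^2 - 4*71 = 200
Step 4: Eigenvalues: -3.92893, -18.0711
Step 5: Signature = (# positive eigenvalues) - (# negative eigenvalues) = -2

-2


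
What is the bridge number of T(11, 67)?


The bridge number of T(p,q) is min(p,q).
min(11, 67) = 11

11


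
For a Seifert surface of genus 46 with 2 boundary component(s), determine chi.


chi = 2 - 2g - b
= 2 - 2*46 - 2
= 2 - 92 - 2 = -92

-92


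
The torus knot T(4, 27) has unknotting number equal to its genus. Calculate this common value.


For a torus knot T(p,q), both the unknotting number and genus equal (p-1)(q-1)/2.
= (4-1)(27-1)/2
= 3*26/2
= 78/2 = 39

39


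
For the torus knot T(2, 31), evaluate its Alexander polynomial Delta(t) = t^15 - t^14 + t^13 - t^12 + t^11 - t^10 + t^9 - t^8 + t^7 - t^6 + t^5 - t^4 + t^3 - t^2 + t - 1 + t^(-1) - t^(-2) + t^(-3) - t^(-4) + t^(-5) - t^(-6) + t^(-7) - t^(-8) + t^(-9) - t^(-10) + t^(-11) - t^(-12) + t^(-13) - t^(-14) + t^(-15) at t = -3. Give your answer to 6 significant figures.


Substituting t = -3 into Delta(t) = t^15 - t^14 + t^13 - t^12 + t^11 - t^10 + t^9 - t^8 + t^7 - t^6 + t^5 - t^4 + t^3 - t^2 + t - 1 + t^(-1) - t^(-2) + t^(-3) - t^(-4) + t^(-5) - t^(-6) + t^(-7) - t^(-8) + t^(-9) - t^(-10) + t^(-11) - t^(-12) + t^(-13) - t^(-14) + t^(-15):
Term values: (-14348907) + (-4782969) + (-1594323) + (-531441) + (-177147) + (-59049) + (-19683) + (-6561) + (-2187) + (-729) + (-243) + (-81) + (-27) + (-9) + (-3) + (-1) + (-0.333333) + (-0.111111) + (-0.037037) + (-0.0123457) + (-0.00411523) + (-0.00137174) + (-0.000457247) + (-0.000152416) + (-5.08053e-05) + (-1.69351e-05) + (-5.64503e-06) + (-1.88168e-06) + (-6.27225e-07) + (-2.09075e-07) + (-6.96917e-08)
Sum = -21523360.5
Rounded to 6 significant figures: -2.15234e+07

-2.15234e+07


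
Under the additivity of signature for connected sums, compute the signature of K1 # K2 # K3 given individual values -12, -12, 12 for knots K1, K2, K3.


The signature is additive under connected sum.
signature(K1 # K2 # K3) = (-12) + (-12) + (12)
= -12

-12


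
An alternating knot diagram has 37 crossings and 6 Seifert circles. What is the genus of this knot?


For alternating knots, g = (c - s + 1)/2.
= (37 - 6 + 1)/2
= 32/2 = 16

16


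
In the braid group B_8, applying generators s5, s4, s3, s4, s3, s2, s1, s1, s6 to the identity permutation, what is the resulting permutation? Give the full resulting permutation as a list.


Starting with identity [1, 2, 3, 4, 5, 6, 7, 8].
Apply generators in sequence:
  After s5: [1, 2, 3, 4, 6, 5, 7, 8]
  After s4: [1, 2, 3, 6, 4, 5, 7, 8]
  After s3: [1, 2, 6, 3, 4, 5, 7, 8]
  After s4: [1, 2, 6, 4, 3, 5, 7, 8]
  After s3: [1, 2, 4, 6, 3, 5, 7, 8]
  After s2: [1, 4, 2, 6, 3, 5, 7, 8]
  After s1: [4, 1, 2, 6, 3, 5, 7, 8]
  After s1: [1, 4, 2, 6, 3, 5, 7, 8]
  After s6: [1, 4, 2, 6, 3, 7, 5, 8]
Final permutation: [1, 4, 2, 6, 3, 7, 5, 8]

[1, 4, 2, 6, 3, 7, 5, 8]


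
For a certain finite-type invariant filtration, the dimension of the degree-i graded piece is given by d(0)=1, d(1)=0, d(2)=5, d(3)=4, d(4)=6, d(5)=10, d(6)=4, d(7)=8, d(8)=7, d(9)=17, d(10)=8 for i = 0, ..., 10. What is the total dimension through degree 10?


Total dimension = d(0) + d(1) + ... + d(10)
= 1 + 0 + 5 + 4 + 6 + 10 + 4 + 8 + 7 + 17 + 8
= 70

70


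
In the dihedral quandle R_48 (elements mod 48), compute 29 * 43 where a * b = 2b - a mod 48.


29 * 43 = 2*43 - 29 mod 48
= 86 - 29 mod 48
= 57 mod 48 = 9

9


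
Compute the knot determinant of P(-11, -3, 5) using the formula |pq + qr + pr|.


Step 1: Compute pq + qr + pr.
pq = (-11)*(-3) = 33
qr = (-3)*5 = -15
pr = (-11)*5 = -55
pq + qr + pr = 33 + (-15) + (-55) = -37
Step 2: Take absolute value.
det(P(-11,-3,5)) = |-37| = 37

37


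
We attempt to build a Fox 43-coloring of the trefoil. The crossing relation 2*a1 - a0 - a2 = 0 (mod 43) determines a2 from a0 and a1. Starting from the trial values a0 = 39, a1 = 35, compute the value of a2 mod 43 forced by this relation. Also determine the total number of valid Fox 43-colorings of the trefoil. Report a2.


Step 1: Apply the given crossing relation 2*a1 - a0 - a2 = 0 (mod 43).
  a2 = 2*a1 - a0 mod 43
  a2 = 2*35 - 39 mod 43
  a2 = 70 - 39 mod 43
  a2 = 31 mod 43 = 31
Step 2: The trefoil has determinant 3.
  Number of Fox p-colorings (p prime) is p^2 if p = 3, else p.
  Since 43 does not divide 3, only trivial (constant) colorings exist.
  (So the trial a0 = 39, a1 = 35 with a0 != a1 does NOT extend to a valid coloring of the whole trefoil: the other two crossing relations require 3*(a1 - a0) = 0 (mod 43), which fails.)
  Total colorings = 43
Step 3: a2 = 31, total Fox 43-colorings = 43

31


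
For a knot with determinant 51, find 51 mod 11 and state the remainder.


Step 1: A knot is p-colorable if and only if p divides its determinant.
Step 2: Compute 51 mod 11.
51 = 4 * 11 + 7
Step 3: 51 mod 11 = 7
Step 4: The knot is 11-colorable: no

7


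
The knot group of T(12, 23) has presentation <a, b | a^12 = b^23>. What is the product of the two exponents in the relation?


The relation is a^12 = b^23.
Product of exponents = 12 * 23
= 276

276


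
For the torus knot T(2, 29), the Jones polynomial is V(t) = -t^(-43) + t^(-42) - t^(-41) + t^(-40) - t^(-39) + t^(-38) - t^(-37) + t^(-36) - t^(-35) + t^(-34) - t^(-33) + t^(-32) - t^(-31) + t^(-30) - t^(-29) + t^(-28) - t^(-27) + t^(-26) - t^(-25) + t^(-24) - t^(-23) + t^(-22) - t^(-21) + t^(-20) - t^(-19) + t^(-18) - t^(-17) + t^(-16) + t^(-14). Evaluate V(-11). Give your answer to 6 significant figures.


Substituting t = -11 into V(t) = -t^(-43) + t^(-42) - t^(-41) + t^(-40) - t^(-39) + t^(-38) - t^(-37) + t^(-36) - t^(-35) + t^(-34) - t^(-33) + t^(-32) - t^(-31) + t^(-30) - t^(-29) + t^(-28) - t^(-27) + t^(-26) - t^(-25) + t^(-24) - t^(-23) + t^(-22) - t^(-21) + t^(-20) - t^(-19) + t^(-18) - t^(-17) + t^(-16) + t^(-14):
  (-)t^(-43) = 1.66002e-45
  (+)t^(-42) = 1.82603e-44
  (-)t^(-41) = 2.00863e-43
  (+)t^(-40) = 2.20949e-42
  (-)t^(-39) = 2.43044e-41
  (+)t^(-38) = 2.67349e-40
  (-)t^(-37) = 2.94083e-39
  (+)t^(-36) = 3.23492e-38
  (-)t^(-35) = 3.55841e-37
  (+)t^(-34) = 3.91425e-36
  (-)t^(-33) = 4.30568e-35
  (+)t^(-32) = 4.73624e-34
  (-)t^(-31) = 5.20987e-33
  (+)t^(-30) = 5.73086e-32
  (-)t^(-29) = 6.30394e-31
  (+)t^(-28) = 6.93433e-30
  (-)t^(-27) = 7.62777e-29
  (+)t^(-26) = 8.39055e-28
  (-)t^(-25) = 9.2296e-27
  (+)t^(-24) = 1.01526e-25
  (-)t^(-23) = 1.11678e-24
  (+)t^(-22) = 1.22846e-23
  (-)t^(-21) = 1.35131e-22
  (+)t^(-20) = 1.48644e-21
  (-)t^(-19) = 1.63508e-20
  (+)t^(-18) = 1.79859e-19
  (-)t^(-17) = 1.97845e-18
  (+)t^(-16) = 2.17629e-17
  (+)t^(-14) = 2.63331e-15
Sum = (1.66002e-45) + (1.82603e-44) + (2.00863e-43) + (2.20949e-42) + (2.43044e-41) + (2.67349e-40) + (2.94083e-39) + (3.23492e-38) + (3.55841e-37) + (3.91425e-36) + (4.30568e-35) + (4.73624e-34) + (5.20987e-33) + (5.73086e-32) + (6.30394e-31) + (6.93433e-30) + (7.62777e-29) + (8.39055e-28) + (9.2296e-27) + (1.01526e-25) + (1.11678e-24) + (1.22846e-23) + (1.35131e-22) + (1.48644e-21) + (1.63508e-20) + (1.79859e-19) + (1.97845e-18) + (2.17629e-17) + (2.63331e-15)
= 2.657251748e-15
Rounded to 6 significant figures: 2.65725e-15

2.65725e-15


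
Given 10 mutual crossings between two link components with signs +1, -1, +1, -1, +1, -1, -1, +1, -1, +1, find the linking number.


Step 1: Count positive crossings: 5
Step 2: Count negative crossings: 5
Step 3: Sum of signs = 5 - 5 = 0
Step 4: Linking number = sum/2 = 0/2 = 0

0


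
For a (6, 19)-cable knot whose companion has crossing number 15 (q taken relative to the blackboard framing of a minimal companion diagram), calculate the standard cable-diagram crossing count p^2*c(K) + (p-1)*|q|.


Step 1: Each of the c(K) crossings of the companion diagram becomes p*p = p^2 crossings among the p parallel strands, and each of the |q| twists s_1 s_2 ... s_(p-1) adds (p-1) crossings.
  Crossings = p^2 * c(K) + (p-1)*|q|
Step 2: = 6^2 * 15 + (6-1)*19
Step 3: = 36*15 + 5*19
Step 4: = 540 + 95 = 635

635


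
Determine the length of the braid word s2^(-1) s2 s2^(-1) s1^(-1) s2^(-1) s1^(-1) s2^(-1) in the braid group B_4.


The word length counts the number of generators (including inverses).
Listing each generator: s2^(-1), s2, s2^(-1), s1^(-1), s2^(-1), s1^(-1), s2^(-1)
There are 7 generators in this braid word.

7


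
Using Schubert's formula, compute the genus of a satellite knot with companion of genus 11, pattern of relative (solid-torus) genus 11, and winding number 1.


Schubert: g(satellite) = g_rel(pattern) + |winding| * g(companion),
where g_rel(pattern) is the genus of the pattern relative to the solid torus.
= 11 + 1 * 11
= 11 + 11 = 22

22


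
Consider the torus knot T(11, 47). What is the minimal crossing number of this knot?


For a torus knot T(p, q) with gcd(p,q)=1,
the crossing number is min(p*(q-1), q*(p-1)).
p*(q-1) = 11*46 = 506
q*(p-1) = 47*10 = 470
min(506, 470) = 470

470


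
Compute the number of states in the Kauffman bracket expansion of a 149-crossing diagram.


Each crossing contributes 2 choices (A-smoothing or B-smoothing).
Total states = 2^149 = 713623846352979940529142984724747568191373312

713623846352979940529142984724747568191373312


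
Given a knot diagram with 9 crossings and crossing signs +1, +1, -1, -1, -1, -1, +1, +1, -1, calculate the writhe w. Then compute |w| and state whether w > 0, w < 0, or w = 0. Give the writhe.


Step 1: Count positive crossings (+1).
Positive crossings: 4
Step 2: Count negative crossings (-1).
Negative crossings: 5
Step 3: Writhe = (positive) - (negative)
w = 4 - 5 = -1
Step 4: |w| = 1, and w is negative

-1


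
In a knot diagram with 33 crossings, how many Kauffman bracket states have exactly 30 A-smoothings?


We choose which 30 of 33 crossings get A-smoothings.
C(33, 30) = 33! / (30! * 3!)
= 5456

5456


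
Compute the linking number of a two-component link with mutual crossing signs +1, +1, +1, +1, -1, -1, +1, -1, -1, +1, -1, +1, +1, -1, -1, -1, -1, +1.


Step 1: Count positive crossings: 9
Step 2: Count negative crossings: 9
Step 3: Sum of signs = 9 - 9 = 0
Step 4: Linking number = sum/2 = 0/2 = 0

0


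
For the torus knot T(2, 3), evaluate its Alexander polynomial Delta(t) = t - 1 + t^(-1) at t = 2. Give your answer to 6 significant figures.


Substituting t = 2 into Delta(t) = t - 1 + t^(-1):
Term values: (2) + (-1) + (0.5)
Sum = 1.5
Rounded to 6 significant figures: 1.5

1.5


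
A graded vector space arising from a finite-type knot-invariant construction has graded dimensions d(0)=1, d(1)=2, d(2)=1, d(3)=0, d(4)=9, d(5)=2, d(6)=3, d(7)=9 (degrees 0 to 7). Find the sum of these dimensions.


Total dimension = d(0) + d(1) + ... + d(7)
= 1 + 2 + 1 + 0 + 9 + 2 + 3 + 9
= 27

27


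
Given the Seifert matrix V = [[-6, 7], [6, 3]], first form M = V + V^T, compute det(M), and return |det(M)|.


Step 1: Form V + V^T where V = [[-6, 7], [6, 3]]
  V^T = [[-6, 6], [7, 3]]
  V + V^T = [[-12, 13], [13, 6]]
Step 2: det(V + V^T) = (-12)*6 - 13*13
  = -72 - 169 = -241
Step 3: Knot determinant = |det(V + V^T)| = |-241| = 241

241


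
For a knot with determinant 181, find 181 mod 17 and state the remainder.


Step 1: A knot is p-colorable if and only if p divides its determinant.
Step 2: Compute 181 mod 17.
181 = 10 * 17 + 11
Step 3: 181 mod 17 = 11
Step 4: The knot is 17-colorable: no

11


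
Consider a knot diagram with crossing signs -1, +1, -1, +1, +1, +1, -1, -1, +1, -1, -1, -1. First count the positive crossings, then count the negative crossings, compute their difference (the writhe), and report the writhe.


Step 1: Count positive crossings (+1).
Positive crossings: 5
Step 2: Count negative crossings (-1).
Negative crossings: 7
Step 3: Writhe = (positive) - (negative)
w = 5 - 7 = -2
Step 4: |w| = 2, and w is negative

-2


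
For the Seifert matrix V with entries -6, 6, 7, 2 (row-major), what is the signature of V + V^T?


Step 1: V + V^T = [[-12, 13], [13, 4]]
Step 2: trace = -8, det = -217
Step 3: Discriminant = (-8)^2 - 4*(-217) = 932
Step 4: Eigenvalues: 11.2643, -19.2643
Step 5: Signature = (# positive eigenvalues) - (# negative eigenvalues) = 0

0


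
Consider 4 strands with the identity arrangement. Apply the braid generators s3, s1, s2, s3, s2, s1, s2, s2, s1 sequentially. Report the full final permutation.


Starting with identity [1, 2, 3, 4].
Apply generators in sequence:
  After s3: [1, 2, 4, 3]
  After s1: [2, 1, 4, 3]
  After s2: [2, 4, 1, 3]
  After s3: [2, 4, 3, 1]
  After s2: [2, 3, 4, 1]
  After s1: [3, 2, 4, 1]
  After s2: [3, 4, 2, 1]
  After s2: [3, 2, 4, 1]
  After s1: [2, 3, 4, 1]
Final permutation: [2, 3, 4, 1]

[2, 3, 4, 1]


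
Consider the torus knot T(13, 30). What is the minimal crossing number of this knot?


For a torus knot T(p, q) with gcd(p,q)=1,
the crossing number is min(p*(q-1), q*(p-1)).
p*(q-1) = 13*29 = 377
q*(p-1) = 30*12 = 360
min(377, 360) = 360

360


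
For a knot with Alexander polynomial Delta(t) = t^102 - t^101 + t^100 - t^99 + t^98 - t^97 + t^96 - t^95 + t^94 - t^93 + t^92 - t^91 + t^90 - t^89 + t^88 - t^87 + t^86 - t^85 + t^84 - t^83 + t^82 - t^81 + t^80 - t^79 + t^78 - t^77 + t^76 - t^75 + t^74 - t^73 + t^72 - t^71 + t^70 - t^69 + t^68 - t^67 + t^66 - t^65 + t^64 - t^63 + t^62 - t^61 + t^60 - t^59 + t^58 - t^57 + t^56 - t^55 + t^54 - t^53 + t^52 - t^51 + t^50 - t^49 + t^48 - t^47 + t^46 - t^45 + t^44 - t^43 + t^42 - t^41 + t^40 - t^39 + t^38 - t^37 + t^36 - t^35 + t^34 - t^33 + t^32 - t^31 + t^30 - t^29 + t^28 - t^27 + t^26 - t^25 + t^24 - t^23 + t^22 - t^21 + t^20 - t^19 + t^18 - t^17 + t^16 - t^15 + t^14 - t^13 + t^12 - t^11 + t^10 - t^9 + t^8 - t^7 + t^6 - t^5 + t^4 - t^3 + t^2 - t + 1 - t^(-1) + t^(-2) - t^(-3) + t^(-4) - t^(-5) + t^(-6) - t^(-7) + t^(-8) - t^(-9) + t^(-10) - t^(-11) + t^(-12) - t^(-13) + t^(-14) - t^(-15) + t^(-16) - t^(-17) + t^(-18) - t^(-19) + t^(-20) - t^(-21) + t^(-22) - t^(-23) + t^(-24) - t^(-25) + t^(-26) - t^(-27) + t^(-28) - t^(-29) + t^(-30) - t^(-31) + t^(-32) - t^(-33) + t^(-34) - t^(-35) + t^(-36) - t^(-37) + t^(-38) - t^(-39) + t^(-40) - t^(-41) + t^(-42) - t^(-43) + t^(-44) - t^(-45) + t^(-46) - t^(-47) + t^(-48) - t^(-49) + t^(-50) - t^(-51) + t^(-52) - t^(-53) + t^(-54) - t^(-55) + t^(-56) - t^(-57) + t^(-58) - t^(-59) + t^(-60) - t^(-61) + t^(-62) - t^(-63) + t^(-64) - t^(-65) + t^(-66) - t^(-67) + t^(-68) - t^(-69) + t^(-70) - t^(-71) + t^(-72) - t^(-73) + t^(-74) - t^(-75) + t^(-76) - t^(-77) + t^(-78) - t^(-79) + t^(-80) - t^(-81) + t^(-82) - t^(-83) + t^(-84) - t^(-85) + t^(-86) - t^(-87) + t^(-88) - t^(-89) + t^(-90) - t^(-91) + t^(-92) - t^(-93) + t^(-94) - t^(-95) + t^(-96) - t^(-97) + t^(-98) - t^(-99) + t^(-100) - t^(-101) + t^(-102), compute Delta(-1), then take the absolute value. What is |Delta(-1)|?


Step 1: The polynomial has 205 terms with alternating signs, exponents from 102 down to -102.
Step 2: Substitute t = -1. The i-th term has coefficient (-1)^i and exponent (m-i),
  so its value is (-1)^i * (-1)^(m-i) = (-1)^m = 1 for every i.
Step 3: All 205 terms equal 1, so Delta(-1) = 205 * (1) = 205
Step 4: |Delta(-1)| = 205

205


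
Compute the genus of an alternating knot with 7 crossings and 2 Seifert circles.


For alternating knots, g = (c - s + 1)/2.
= (7 - 2 + 1)/2
= 6/2 = 3

3


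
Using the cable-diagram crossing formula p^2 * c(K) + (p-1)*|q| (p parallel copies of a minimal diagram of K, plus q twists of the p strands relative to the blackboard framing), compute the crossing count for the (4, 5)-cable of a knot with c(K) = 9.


Step 1: Each of the c(K) crossings of the companion diagram becomes p*p = p^2 crossings among the p parallel strands, and each of the |q| twists s_1 s_2 ... s_(p-1) adds (p-1) crossings.
  Crossings = p^2 * c(K) + (p-1)*|q|
Step 2: = 4^2 * 9 + (4-1)*5
Step 3: = 16*9 + 3*5
Step 4: = 144 + 15 = 159

159


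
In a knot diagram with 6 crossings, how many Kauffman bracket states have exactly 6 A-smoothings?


We choose which 6 of 6 crossings get A-smoothings.
C(6, 6) = 6! / (6! * 0!)
= 1

1


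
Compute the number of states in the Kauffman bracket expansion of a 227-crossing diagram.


Each crossing contributes 2 choices (A-smoothing or B-smoothing).
Total states = 2^227 = 215679573337205118357336120696157045389097155380324579848828881993728

215679573337205118357336120696157045389097155380324579848828881993728


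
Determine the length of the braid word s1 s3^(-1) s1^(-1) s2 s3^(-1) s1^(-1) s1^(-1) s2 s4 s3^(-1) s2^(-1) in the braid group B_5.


The word length counts the number of generators (including inverses).
Listing each generator: s1, s3^(-1), s1^(-1), s2, s3^(-1), s1^(-1), s1^(-1), s2, s4, s3^(-1), s2^(-1)
There are 11 generators in this braid word.

11


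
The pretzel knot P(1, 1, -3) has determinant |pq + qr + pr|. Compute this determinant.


Step 1: Compute pq + qr + pr.
pq = 1*1 = 1
qr = 1*(-3) = -3
pr = 1*(-3) = -3
pq + qr + pr = 1 + (-3) + (-3) = -5
Step 2: Take absolute value.
det(P(1,1,-3)) = |-5| = 5

5


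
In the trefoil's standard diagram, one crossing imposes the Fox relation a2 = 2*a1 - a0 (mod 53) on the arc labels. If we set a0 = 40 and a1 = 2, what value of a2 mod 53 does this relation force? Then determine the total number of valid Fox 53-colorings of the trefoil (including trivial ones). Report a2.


Step 1: Apply the given crossing relation 2*a1 - a0 - a2 = 0 (mod 53).
  a2 = 2*a1 - a0 mod 53
  a2 = 2*2 - 40 mod 53
  a2 = 4 - 40 mod 53
  a2 = -36 mod 53 = 17
Step 2: The trefoil has determinant 3.
  Number of Fox p-colorings (p prime) is p^2 if p = 3, else p.
  Since 53 does not divide 3, only trivial (constant) colorings exist.
  (So the trial a0 = 40, a1 = 2 with a0 != a1 does NOT extend to a valid coloring of the whole trefoil: the other two crossing relations require 3*(a1 - a0) = 0 (mod 53), which fails.)
  Total colorings = 53
Step 3: a2 = 17, total Fox 53-colorings = 53

17


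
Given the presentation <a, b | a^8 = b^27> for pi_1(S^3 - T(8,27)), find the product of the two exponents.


The relation is a^8 = b^27.
Product of exponents = 8 * 27
= 216

216


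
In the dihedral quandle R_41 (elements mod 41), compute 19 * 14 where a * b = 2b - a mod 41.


19 * 14 = 2*14 - 19 mod 41
= 28 - 19 mod 41
= 9 mod 41 = 9

9


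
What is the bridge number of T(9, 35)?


The bridge number of T(p,q) is min(p,q).
min(9, 35) = 9

9


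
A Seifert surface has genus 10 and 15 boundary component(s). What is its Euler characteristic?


chi = 2 - 2g - b
= 2 - 2*10 - 15
= 2 - 20 - 15 = -33

-33


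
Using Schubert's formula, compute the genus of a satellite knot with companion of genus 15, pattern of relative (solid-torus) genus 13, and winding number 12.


Schubert: g(satellite) = g_rel(pattern) + |winding| * g(companion),
where g_rel(pattern) is the genus of the pattern relative to the solid torus.
= 13 + 12 * 15
= 13 + 180 = 193

193


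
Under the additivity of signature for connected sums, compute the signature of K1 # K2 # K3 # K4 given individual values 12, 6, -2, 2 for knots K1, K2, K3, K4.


The signature is additive under connected sum.
signature(K1 # K2 # K3 # K4) = (12) + (6) + (-2) + (2)
= 18

18


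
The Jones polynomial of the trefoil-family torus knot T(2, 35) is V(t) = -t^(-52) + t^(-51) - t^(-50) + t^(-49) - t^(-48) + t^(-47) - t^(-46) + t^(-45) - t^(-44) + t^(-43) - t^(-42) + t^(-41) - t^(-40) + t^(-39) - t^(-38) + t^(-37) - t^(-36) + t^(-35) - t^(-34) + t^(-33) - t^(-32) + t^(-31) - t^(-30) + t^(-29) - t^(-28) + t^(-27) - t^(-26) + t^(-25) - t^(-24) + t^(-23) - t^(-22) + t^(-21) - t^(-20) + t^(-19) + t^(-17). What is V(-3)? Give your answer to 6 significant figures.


Substituting t = -3 into V(t) = -t^(-52) + t^(-51) - t^(-50) + t^(-49) - t^(-48) + t^(-47) - t^(-46) + t^(-45) - t^(-44) + t^(-43) - t^(-42) + t^(-41) - t^(-40) + t^(-39) - t^(-38) + t^(-37) - t^(-36) + t^(-35) - t^(-34) + t^(-33) - t^(-32) + t^(-31) - t^(-30) + t^(-29) - t^(-28) + t^(-27) - t^(-26) + t^(-25) - t^(-24) + t^(-23) - t^(-22) + t^(-21) - t^(-20) + t^(-19) + t^(-17):
  (-)t^(-52) = -1.54773e-25
  (+)t^(-51) = -4.64319e-25
  (-)t^(-50) = -1.39296e-24
  (+)t^(-49) = -4.17887e-24
  (-)t^(-48) = -1.25366e-23
  (+)t^(-47) = -3.76098e-23
  (-)t^(-46) = -1.12829e-22
  (+)t^(-45) = -3.38488e-22
  (-)t^(-44) = -1.01546e-21
  (+)t^(-43) = -3.04639e-21
  (-)t^(-42) = -9.13918e-21
  (+)t^(-41) = -2.74175e-20
  (-)t^(-40) = -8.22526e-20
  (+)t^(-39) = -2.46758e-19
  (-)t^(-38) = -7.40274e-19
  (+)t^(-37) = -2.22082e-18
  (-)t^(-36) = -6.66246e-18
  (+)t^(-35) = -1.99874e-17
  (-)t^(-34) = -5.99622e-17
  (+)t^(-33) = -1.79887e-16
  (-)t^(-32) = -5.3966e-16
  (+)t^(-31) = -1.61898e-15
  (-)t^(-30) = -4.85694e-15
  (+)t^(-29) = -1.45708e-14
  (-)t^(-28) = -4.37124e-14
  (+)t^(-27) = -1.31137e-13
  (-)t^(-26) = -3.93412e-13
  (+)t^(-25) = -1.18024e-12
  (-)t^(-24) = -3.54071e-12
  (+)t^(-23) = -1.06221e-11
  (-)t^(-22) = -3.18664e-11
  (+)t^(-21) = -9.55991e-11
  (-)t^(-20) = -2.86797e-10
  (+)t^(-19) = -8.60392e-10
  (+)t^(-17) = -7.74352e-09
Sum = (-1.54773e-25) + (-4.64319e-25) + (-1.39296e-24) + (-4.17887e-24) + (-1.25366e-23) + (-3.76098e-23) + (-1.12829e-22) + (-3.38488e-22) + (-1.01546e-21) + (-3.04639e-21) + (-9.13918e-21) + (-2.74175e-20) + (-8.22526e-20) + (-2.46758e-19) + (-7.40274e-19) + (-2.22082e-18) + (-6.66246e-18) + (-1.99874e-17) + (-5.99622e-17) + (-1.79887e-16) + (-5.3966e-16) + (-1.61898e-15) + (-4.85694e-15) + (-1.45708e-14) + (-4.37124e-14) + (-1.31137e-13) + (-3.93412e-13) + (-1.18024e-12) + (-3.54071e-12) + (-1.06221e-11) + (-3.18664e-11) + (-9.55991e-11) + (-2.86797e-10) + (-8.60392e-10) + (-7.74352e-09)
= -9.034111771e-09
Rounded to 6 significant figures: -9.03411e-09

-9.03411e-09


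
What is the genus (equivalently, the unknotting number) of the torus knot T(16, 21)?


For a torus knot T(p,q), both the unknotting number and genus equal (p-1)(q-1)/2.
= (16-1)(21-1)/2
= 15*20/2
= 300/2 = 150

150
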